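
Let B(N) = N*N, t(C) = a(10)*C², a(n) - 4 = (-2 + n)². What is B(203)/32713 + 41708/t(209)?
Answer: 30941954044/24291921401 ≈ 1.2738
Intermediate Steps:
a(n) = 4 + (-2 + n)²
t(C) = 68*C² (t(C) = (4 + (-2 + 10)²)*C² = (4 + 8²)*C² = (4 + 64)*C² = 68*C²)
B(N) = N²
B(203)/32713 + 41708/t(209) = 203²/32713 + 41708/((68*209²)) = 41209*(1/32713) + 41708/((68*43681)) = 41209/32713 + 41708/2970308 = 41209/32713 + 41708*(1/2970308) = 41209/32713 + 10427/742577 = 30941954044/24291921401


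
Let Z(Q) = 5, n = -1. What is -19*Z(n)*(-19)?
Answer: 1805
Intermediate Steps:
-19*Z(n)*(-19) = -19*5*(-19) = -95*(-19) = 1805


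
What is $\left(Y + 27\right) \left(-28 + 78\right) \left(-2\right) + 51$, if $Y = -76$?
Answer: $4951$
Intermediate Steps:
$\left(Y + 27\right) \left(-28 + 78\right) \left(-2\right) + 51 = \left(-76 + 27\right) \left(-28 + 78\right) \left(-2\right) + 51 = \left(-49\right) 50 \left(-2\right) + 51 = \left(-2450\right) \left(-2\right) + 51 = 4900 + 51 = 4951$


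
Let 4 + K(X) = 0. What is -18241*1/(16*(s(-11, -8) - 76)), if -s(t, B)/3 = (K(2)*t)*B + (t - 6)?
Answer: -18241/16496 ≈ -1.1058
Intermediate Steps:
K(X) = -4 (K(X) = -4 + 0 = -4)
s(t, B) = 18 - 3*t + 12*B*t (s(t, B) = -3*((-4*t)*B + (t - 6)) = -3*(-4*B*t + (-6 + t)) = -3*(-6 + t - 4*B*t) = 18 - 3*t + 12*B*t)
-18241*1/(16*(s(-11, -8) - 76)) = -18241*1/(16*((18 - 3*(-11) + 12*(-8)*(-11)) - 76)) = -18241*1/(16*((18 + 33 + 1056) - 76)) = -18241*1/(16*(1107 - 76)) = -18241/(1031*16) = -18241/16496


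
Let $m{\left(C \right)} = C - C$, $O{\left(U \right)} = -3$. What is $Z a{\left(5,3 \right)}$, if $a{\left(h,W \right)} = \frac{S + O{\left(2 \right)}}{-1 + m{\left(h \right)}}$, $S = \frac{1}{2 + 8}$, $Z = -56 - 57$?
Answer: $- \frac{3277}{10} \approx -327.7$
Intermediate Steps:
$Z = -113$
$S = \frac{1}{10} \approx 0.1$
$m{\left(C \right)} = 0$
$a{\left(h,W \right)} = \frac{29}{10}$ ($a{\left(h,W \right)} = \frac{\frac{1}{10} - 3}{-1 + 0} = - \frac{29}{10 \left(-1\right)} = \left(- \frac{29}{10}\right) \left(-1\right) = \frac{29}{10}$)
$Z a{\left(5,3 \right)} = \left(-113\right) \frac{29}{10} = - \frac{3277}{10}$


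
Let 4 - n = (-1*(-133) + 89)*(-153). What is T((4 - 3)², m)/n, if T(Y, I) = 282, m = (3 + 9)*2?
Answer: 141/16985 ≈ 0.0083014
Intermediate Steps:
m = 24 (m = 12*2 = 24)
n = 33970 (n = 4 - (-1*(-133) + 89)*(-153) = 4 - (133 + 89)*(-153) = 4 - 222*(-153) = 4 - 1*(-33966) = 4 + 33966 = 33970)
T((4 - 3)², m)/n = 282/33970 = 282*(1/33970) = 141/16985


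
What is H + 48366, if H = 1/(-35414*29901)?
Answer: 51215435201123/1058914014 ≈ 48366.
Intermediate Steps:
H = -1/1058914014 (H = -1/35414*1/29901 = -1/1058914014 ≈ -9.4436e-10)
H + 48366 = -1/1058914014 + 48366 = 51215435201123/1058914014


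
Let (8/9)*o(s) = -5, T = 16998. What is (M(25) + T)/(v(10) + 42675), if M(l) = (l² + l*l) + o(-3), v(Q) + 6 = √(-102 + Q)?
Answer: 6227071191/14565149224 - 145939*I*√23/7282574612 ≈ 0.42753 - 9.6106e-5*I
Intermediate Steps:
o(s) = -45/8 (o(s) = (9/8)*(-5) = -45/8)
v(Q) = -6 + √(-102 + Q)
M(l) = -45/8 + 2*l² (M(l) = (l² + l*l) - 45/8 = (l² + l²) - 45/8 = 2*l² - 45/8 = -45/8 + 2*l²)
(M(25) + T)/(v(10) + 42675) = ((-45/8 + 2*25²) + 16998)/((-6 + √(-102 + 10)) + 42675) = ((-45/8 + 2*625) + 16998)/((-6 + √(-92)) + 42675) = ((-45/8 + 1250) + 16998)/((-6 + 2*I*√23) + 42675) = (9955/8 + 16998)/(42669 + 2*I*√23) = 145939/(8*(42669 + 2*I*√23))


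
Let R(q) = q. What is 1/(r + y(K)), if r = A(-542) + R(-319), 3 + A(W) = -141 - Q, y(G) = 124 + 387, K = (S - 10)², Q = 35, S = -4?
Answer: 1/13 ≈ 0.076923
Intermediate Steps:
K = 196 (K = (-4 - 10)² = (-14)² = 196)
y(G) = 511
A(W) = -179 (A(W) = -3 + (-141 - 1*35) = -3 + (-141 - 35) = -3 - 176 = -179)
r = -498 (r = -179 - 319 = -498)
1/(r + y(K)) = 1/(-498 + 511) = 1/13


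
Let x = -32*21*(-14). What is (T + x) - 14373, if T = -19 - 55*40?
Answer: -7184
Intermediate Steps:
T = -2219 (T = -19 - 2200 = -2219)
x = 9408 (x = -672*(-14) = 9408)
(T + x) - 14373 = (-2219 + 9408) - 14373 = 7189 - 14373 = -7184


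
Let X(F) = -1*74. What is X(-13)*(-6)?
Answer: 444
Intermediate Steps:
X(F) = -74
X(-13)*(-6) = -74*(-6) = 444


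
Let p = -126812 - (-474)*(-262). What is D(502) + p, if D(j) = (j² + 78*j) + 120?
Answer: 40280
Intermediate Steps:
p = -251000 (p = -126812 - 1*124188 = -126812 - 124188 = -251000)
D(j) = 120 + j² + 78*j
D(502) + p = (120 + 502² + 78*502) - 251000 = (120 + 252004 + 39156) - 251000 = 291280 - 251000 = 40280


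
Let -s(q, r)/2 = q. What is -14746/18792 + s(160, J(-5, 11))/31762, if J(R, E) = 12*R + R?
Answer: -118593973/149217876 ≈ -0.79477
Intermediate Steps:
J(R, E) = 13*R
s(q, r) = -2*q
-14746/18792 + s(160, J(-5, 11))/31762 = -14746/18792 - 2*160/31762 = -14746*1/18792 - 320*1/31762 = -7373/9396 - 160/15881 = -118593973/149217876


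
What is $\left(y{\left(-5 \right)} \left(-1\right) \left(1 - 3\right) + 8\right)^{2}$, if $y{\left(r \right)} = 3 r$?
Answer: $484$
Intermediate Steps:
$\left(y{\left(-5 \right)} \left(-1\right) \left(1 - 3\right) + 8\right)^{2} = \left(3 \left(-5\right) \left(-1\right) \left(1 - 3\right) + 8\right)^{2} = \left(\left(-15\right) \left(-1\right) \left(1 - 3\right) + 8\right)^{2} = \left(15 \left(-2\right) + 8\right)^{2} = \left(-30 + 8\right)^{2} = \left(-22\right)^{2} = 484$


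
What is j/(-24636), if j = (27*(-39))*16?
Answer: 1404/2053 ≈ 0.68388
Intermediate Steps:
j = -16848 (j = -1053*16 = -16848)
j/(-24636) = -16848/(-24636) = -16848*(-1/24636) = 1404/2053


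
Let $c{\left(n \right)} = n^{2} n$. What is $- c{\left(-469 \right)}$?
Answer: $103161709$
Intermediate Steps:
$c{\left(n \right)} = n^{3}$
$- c{\left(-469 \right)} = - \left(-469\right)^{3} = \left(-1\right) \left(-103161709\right) = 103161709$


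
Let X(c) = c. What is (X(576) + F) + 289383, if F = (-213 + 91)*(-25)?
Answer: 293009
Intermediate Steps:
F = 3050 (F = -122*(-25) = 3050)
(X(576) + F) + 289383 = (576 + 3050) + 289383 = 3626 + 289383 = 293009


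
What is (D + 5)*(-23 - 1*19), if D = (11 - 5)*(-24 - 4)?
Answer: 6846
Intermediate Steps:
D = -168 (D = 6*(-28) = -168)
(D + 5)*(-23 - 1*19) = (-168 + 5)*(-23 - 1*19) = -163*(-23 - 19) = -163*(-42) = 6846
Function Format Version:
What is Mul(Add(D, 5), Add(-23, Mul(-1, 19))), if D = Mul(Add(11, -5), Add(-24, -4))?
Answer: 6846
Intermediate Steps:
D = -168 (D = Mul(6, -28) = -168)
Mul(Add(D, 5), Add(-23, Mul(-1, 19))) = Mul(Add(-168, 5), Add(-23, Mul(-1, 19))) = Mul(-163, Add(-23, -19)) = Mul(-163, -42) = 6846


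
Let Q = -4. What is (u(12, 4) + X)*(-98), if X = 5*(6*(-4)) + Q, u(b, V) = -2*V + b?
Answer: 11760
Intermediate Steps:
u(b, V) = b - 2*V
X = -124 (X = 5*(6*(-4)) - 4 = 5*(-24) - 4 = -120 - 4 = -124)
(u(12, 4) + X)*(-98) = ((12 - 2*4) - 124)*(-98) = ((12 - 8) - 124)*(-98) = (4 - 124)*(-98) = -120*(-98) = 11760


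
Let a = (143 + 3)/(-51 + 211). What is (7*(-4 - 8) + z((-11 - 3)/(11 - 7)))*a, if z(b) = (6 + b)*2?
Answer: -5767/80 ≈ -72.088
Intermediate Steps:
z(b) = 12 + 2*b
a = 73/80 (a = 146/160 = 146*(1/160) = 73/80 ≈ 0.91250)
(7*(-4 - 8) + z((-11 - 3)/(11 - 7)))*a = (7*(-4 - 8) + (12 + 2*((-11 - 3)/(11 - 7))))*(73/80) = (7*(-12) + (12 + 2*(-14/4)))*(73/80) = (-84 + (12 + 2*(-14*¼)))*(73/80) = (-84 + (12 + 2*(-7/2)))*(73/80) = (-84 + (12 - 7))*(73/80) = (-84 + 5)*(73/80) = -79*73/80 = -5767/80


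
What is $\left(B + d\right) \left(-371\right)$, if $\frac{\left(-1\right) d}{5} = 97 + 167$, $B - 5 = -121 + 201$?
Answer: $458185$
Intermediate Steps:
$B = 85$ ($B = 5 + \left(-121 + 201\right) = 5 + 80 = 85$)
$d = -1320$ ($d = - 5 \left(97 + 167\right) = \left(-5\right) 264 = -1320$)
$\left(B + d\right) \left(-371\right) = \left(85 - 1320\right) \left(-371\right) = \left(-1235\right) \left(-371\right) = 458185$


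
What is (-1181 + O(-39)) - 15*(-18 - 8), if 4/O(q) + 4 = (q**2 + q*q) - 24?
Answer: -1192035/1507 ≈ -791.00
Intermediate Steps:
O(q) = 4/(-28 + 2*q**2) (O(q) = 4/(-4 + ((q**2 + q*q) - 24)) = 4/(-4 + ((q**2 + q**2) - 24)) = 4/(-4 + (2*q**2 - 24)) = 4/(-4 + (-24 + 2*q**2)) = 4/(-28 + 2*q**2))
(-1181 + O(-39)) - 15*(-18 - 8) = (-1181 + 2/(-14 + (-39)**2)) - 15*(-18 - 8) = (-1181 + 2/(-14 + 1521)) - 15*(-26) = (-1181 + 2/1507) + 390 = -1779765/1507 + 390 = -1192035/1507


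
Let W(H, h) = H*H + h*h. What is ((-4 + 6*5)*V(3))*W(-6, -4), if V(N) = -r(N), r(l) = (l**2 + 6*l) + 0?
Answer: -36504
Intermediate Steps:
r(l) = l**2 + 6*l
W(H, h) = H**2 + h**2
V(N) = -N*(6 + N)
((-4 + 6*5)*V(3))*W(-6, -4) = ((-4 + 6*5)*(-1*3*(6 + 3)))*((-6)**2 + (-4)**2) = ((-4 + 30)*(-1*3*9))*(36 + 16) = (26*(-27))*52 = -702*52 = -36504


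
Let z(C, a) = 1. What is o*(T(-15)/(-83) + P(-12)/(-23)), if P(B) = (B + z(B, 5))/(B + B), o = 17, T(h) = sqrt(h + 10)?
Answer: -187/552 - 17*I*sqrt(5)/83 ≈ -0.33877 - 0.45799*I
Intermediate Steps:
T(h) = sqrt(10 + h)
P(B) = (1 + B)/(2*B) (P(B) = (B + 1)/(B + B) = (1 + B)/((2*B)) = (1 + B)*(1/(2*B)) = (1 + B)/(2*B))
o*(T(-15)/(-83) + P(-12)/(-23)) = 17*(sqrt(10 - 15)/(-83) + ((1/2)*(1 - 12)/(-12))/(-23)) = 17*(sqrt(-5)*(-1/83) + ((1/2)*(-1/12)*(-11))*(-1/23)) = 17*((I*sqrt(5))*(-1/83) + (11/24)*(-1/23)) = 17*(-I*sqrt(5)/83 - 11/552) = 17*(-11/552 - I*sqrt(5)/83) = -187/552 - 17*I*sqrt(5)/83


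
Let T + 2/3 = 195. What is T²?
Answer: 339889/9 ≈ 37765.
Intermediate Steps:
T = 583/3 (T = -⅔ + 195 = 583/3 ≈ 194.33)
T² = (583/3)² = 339889/9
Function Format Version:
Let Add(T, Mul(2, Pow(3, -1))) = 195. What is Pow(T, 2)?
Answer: Rational(339889, 9) ≈ 37765.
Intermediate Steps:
T = Rational(583, 3) (T = Add(Rational(-2, 3), 195) = Rational(583, 3) ≈ 194.33)
Pow(T, 2) = Pow(Rational(583, 3), 2) = Rational(339889, 9)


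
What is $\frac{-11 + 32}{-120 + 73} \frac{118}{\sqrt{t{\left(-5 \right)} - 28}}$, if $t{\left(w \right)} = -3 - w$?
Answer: $\frac{1239 i \sqrt{26}}{611} \approx 10.34 i$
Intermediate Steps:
$\frac{-11 + 32}{-120 + 73} \frac{118}{\sqrt{t{\left(-5 \right)} - 28}} = \frac{-11 + 32}{-120 + 73} \frac{118}{\sqrt{\left(-3 - -5\right) - 28}} = \frac{21}{-47} \frac{118}{\sqrt{\left(-3 + 5\right) - 28}} = 21 \left(- \frac{1}{47}\right) \frac{118}{\sqrt{2 - 28}} = - \frac{21 \frac{118}{\sqrt{-26}}}{47} = - \frac{21 \frac{118}{i \sqrt{26}}}{47} = - \frac{21 \cdot 118 \left(- \frac{i \sqrt{26}}{26}\right)}{47} = - \frac{21 \left(- \frac{59 i \sqrt{26}}{13}\right)}{47} = \frac{1239 i \sqrt{26}}{611}$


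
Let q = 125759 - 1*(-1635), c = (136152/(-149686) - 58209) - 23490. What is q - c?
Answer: 15649215475/74843 ≈ 2.0909e+5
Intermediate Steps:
c = -6114666333/74843 (c = (136152*(-1/149686) - 58209) - 23490 = (-68076/74843 - 58209) - 23490 = -4356604263/74843 - 23490 = -6114666333/74843 ≈ -81700.)
q = 127394 (q = 125759 + 1635 = 127394)
q - c = 127394 - 1*(-6114666333/74843) = 127394 + 6114666333/74843 = 15649215475/74843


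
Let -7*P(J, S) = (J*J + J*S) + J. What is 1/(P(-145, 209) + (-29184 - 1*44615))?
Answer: -7/507168 ≈ -1.3802e-5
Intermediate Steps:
P(J, S) = -J/7 - J²/7 - J*S/7 (P(J, S) = -((J*J + J*S) + J)/7 = -((J² + J*S) + J)/7 = -(J + J² + J*S)/7 = -J/7 - J²/7 - J*S/7)
1/(P(-145, 209) + (-29184 - 1*44615)) = 1/(-⅐*(-145)*(1 - 145 + 209) + (-29184 - 1*44615)) = 1/(-⅐*(-145)*65 + (-29184 - 44615)) = 1/(9425/7 - 73799) = 1/(-507168/7) = -7/507168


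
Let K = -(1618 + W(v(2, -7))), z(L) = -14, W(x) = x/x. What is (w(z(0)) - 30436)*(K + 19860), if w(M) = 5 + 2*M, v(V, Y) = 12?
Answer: -555602619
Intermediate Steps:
W(x) = 1
K = -1619 (K = -(1618 + 1) = -1*1619 = -1619)
(w(z(0)) - 30436)*(K + 19860) = ((5 + 2*(-14)) - 30436)*(-1619 + 19860) = ((5 - 28) - 30436)*18241 = (-23 - 30436)*18241 = -30459*18241 = -555602619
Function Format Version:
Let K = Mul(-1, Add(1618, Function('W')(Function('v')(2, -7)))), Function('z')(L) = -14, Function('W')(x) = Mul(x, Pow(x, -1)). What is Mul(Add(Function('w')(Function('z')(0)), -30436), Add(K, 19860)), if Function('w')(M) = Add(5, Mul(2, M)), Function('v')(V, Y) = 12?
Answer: -555602619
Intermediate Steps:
Function('W')(x) = 1
K = -1619 (K = Mul(-1, Add(1618, 1)) = Mul(-1, 1619) = -1619)
Mul(Add(Function('w')(Function('z')(0)), -30436), Add(K, 19860)) = Mul(Add(Add(5, Mul(2, -14)), -30436), Add(-1619, 19860)) = Mul(Add(Add(5, -28), -30436), 18241) = Mul(Add(-23, -30436), 18241) = Mul(-30459, 18241) = -555602619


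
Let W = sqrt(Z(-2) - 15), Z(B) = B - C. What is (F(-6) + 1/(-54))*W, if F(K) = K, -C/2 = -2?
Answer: -325*I*sqrt(21)/54 ≈ -27.58*I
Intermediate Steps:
C = 4 (C = -2*(-2) = 4)
Z(B) = -4 + B (Z(B) = B - 1*4 = B - 4 = -4 + B)
W = I*sqrt(21) (W = sqrt((-4 - 2) - 15) = sqrt(-6 - 15) = sqrt(-21) = I*sqrt(21) ≈ 4.5826*I)
(F(-6) + 1/(-54))*W = (-6 + 1/(-54))*(I*sqrt(21)) = (-6 - 1/54)*(I*sqrt(21)) = -325*I*sqrt(21)/54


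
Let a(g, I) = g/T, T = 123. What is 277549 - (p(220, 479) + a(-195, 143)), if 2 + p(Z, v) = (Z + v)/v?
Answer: 5450826565/19639 ≈ 2.7755e+5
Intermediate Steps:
a(g, I) = g/123
p(Z, v) = -2 + (Z + v)/v
277549 - (p(220, 479) + a(-195, 143)) = 277549 - ((220 - 1*479)/479 + (1/123)*(-195)) = 277549 - ((220 - 479)/479 - 65/41) = 277549 - ((1/479)*(-259) - 65/41) = 277549 - (-259/479 - 65/41) = 277549 - 1*(-41754/19639) = 277549 + 41754/19639 = 5450826565/19639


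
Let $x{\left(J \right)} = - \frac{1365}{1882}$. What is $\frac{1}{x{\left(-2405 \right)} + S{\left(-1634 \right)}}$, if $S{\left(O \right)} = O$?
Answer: $- \frac{1882}{3076553} \approx -0.00061172$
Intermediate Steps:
$x{\left(J \right)} = - \frac{1365}{1882}$ ($x{\left(J \right)} = \left(-1365\right) \frac{1}{1882} = - \frac{1365}{1882}$)
$\frac{1}{x{\left(-2405 \right)} + S{\left(-1634 \right)}} = \frac{1}{- \frac{1365}{1882} - 1634} = \frac{1}{- \frac{3076553}{1882}} = - \frac{1882}{3076553}$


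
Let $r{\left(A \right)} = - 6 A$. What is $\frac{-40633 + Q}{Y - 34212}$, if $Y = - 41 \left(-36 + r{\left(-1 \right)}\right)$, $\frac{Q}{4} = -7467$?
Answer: $\frac{70501}{32982} \approx 2.1376$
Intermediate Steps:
$Q = -29868$ ($Q = 4 \left(-7467\right) = -29868$)
$Y = 1230$ ($Y = - 41 \left(-36 - -6\right) = - 41 \left(-36 + 6\right) = \left(-41\right) \left(-30\right) = 1230$)
$\frac{-40633 + Q}{Y - 34212} = \frac{-40633 - 29868}{1230 - 34212} = - \frac{70501}{-32982} = \left(-70501\right) \left(- \frac{1}{32982}\right) = \frac{70501}{32982}$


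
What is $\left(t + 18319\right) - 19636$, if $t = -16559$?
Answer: $-17876$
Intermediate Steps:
$\left(t + 18319\right) - 19636 = \left(-16559 + 18319\right) - 19636 = 1760 - 19636 = -17876$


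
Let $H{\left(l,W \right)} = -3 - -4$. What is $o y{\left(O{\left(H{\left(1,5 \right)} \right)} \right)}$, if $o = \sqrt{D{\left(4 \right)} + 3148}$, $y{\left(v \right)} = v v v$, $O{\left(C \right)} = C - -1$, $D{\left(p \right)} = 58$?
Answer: $8 \sqrt{3206} \approx 452.97$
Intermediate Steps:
$H{\left(l,W \right)} = 1$ ($H{\left(l,W \right)} = -3 + 4 = 1$)
$O{\left(C \right)} = 1 + C$ ($O{\left(C \right)} = C + 1 = 1 + C$)
$y{\left(v \right)} = v^{3}$ ($y{\left(v \right)} = v^{2} v = v^{3}$)
$o = \sqrt{3206}$ ($o = \sqrt{58 + 3148} = \sqrt{3206} \approx 56.622$)
$o y{\left(O{\left(H{\left(1,5 \right)} \right)} \right)} = \sqrt{3206} \left(1 + 1\right)^{3} = \sqrt{3206} \cdot 2^{3} = \sqrt{3206} \cdot 8 = 8 \sqrt{3206}$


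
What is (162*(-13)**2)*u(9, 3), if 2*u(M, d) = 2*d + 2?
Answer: 109512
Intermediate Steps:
u(M, d) = 1 + d (u(M, d) = (2*d + 2)/2 = (2 + 2*d)/2 = 1 + d)
(162*(-13)**2)*u(9, 3) = (162*(-13)**2)*(1 + 3) = (162*169)*4 = 27378*4 = 109512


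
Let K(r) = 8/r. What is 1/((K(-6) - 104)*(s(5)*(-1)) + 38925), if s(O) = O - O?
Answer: 1/38925 ≈ 2.5690e-5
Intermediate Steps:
s(O) = 0
1/((K(-6) - 104)*(s(5)*(-1)) + 38925) = 1/((8/(-6) - 104)*(0*(-1)) + 38925) = 1/((8*(-⅙) - 104)*0 + 38925) = 1/((-4/3 - 104)*0 + 38925) = 1/(-316/3*0 + 38925) = 1/(0 + 38925) = 1/38925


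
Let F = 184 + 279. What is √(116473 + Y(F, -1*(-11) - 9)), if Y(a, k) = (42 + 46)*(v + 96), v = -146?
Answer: √112073 ≈ 334.77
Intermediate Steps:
F = 463
Y(a, k) = -4400 (Y(a, k) = (42 + 46)*(-146 + 96) = 88*(-50) = -4400)
√(116473 + Y(F, -1*(-11) - 9)) = √(116473 - 4400) = √112073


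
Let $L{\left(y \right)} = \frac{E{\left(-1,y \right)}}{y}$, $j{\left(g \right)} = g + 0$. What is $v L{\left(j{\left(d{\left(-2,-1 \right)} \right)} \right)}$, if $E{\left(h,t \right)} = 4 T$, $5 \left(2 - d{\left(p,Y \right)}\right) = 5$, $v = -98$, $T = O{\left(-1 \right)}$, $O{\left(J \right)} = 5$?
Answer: $-1960$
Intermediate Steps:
$T = 5$
$d{\left(p,Y \right)} = 1$ ($d{\left(p,Y \right)} = 2 - 1 = 1$)
$E{\left(h,t \right)} = 20$ ($E{\left(h,t \right)} = 4 \cdot 5 = 20$)
$j{\left(g \right)} = g$
$L{\left(y \right)} = \frac{20}{y}$
$v L{\left(j{\left(d{\left(-2,-1 \right)} \right)} \right)} = - 98 \cdot \frac{20}{1} = - 98 \cdot 20 \cdot 1 = \left(-98\right) 20 = -1960$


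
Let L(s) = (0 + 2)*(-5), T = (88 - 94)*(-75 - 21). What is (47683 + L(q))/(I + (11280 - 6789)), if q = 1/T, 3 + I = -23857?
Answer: -47673/19369 ≈ -2.4613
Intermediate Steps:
I = -23860 (I = -3 - 23857 = -23860)
T = 576 (T = -6*(-96) = 576)
q = 1/576 ≈ 0.0017361
L(s) = -10 (L(s) = 2*(-5) = -10)
(47683 + L(q))/(I + (11280 - 6789)) = (47683 - 10)/(-23860 + (11280 - 6789)) = 47673/(-23860 + 4491) = 47673/(-19369) = 47673*(-1/19369) = -47673/19369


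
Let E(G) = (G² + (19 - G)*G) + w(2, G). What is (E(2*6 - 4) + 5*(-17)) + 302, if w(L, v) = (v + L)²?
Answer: 469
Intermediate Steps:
w(L, v) = (L + v)²
E(G) = G² + (2 + G)² + G*(19 - G) (E(G) = (G² + (19 - G)*G) + (2 + G)² = (G² + G*(19 - G)) + (2 + G)² = G² + (2 + G)² + G*(19 - G))
(E(2*6 - 4) + 5*(-17)) + 302 = (((2 + (2*6 - 4))² + 19*(2*6 - 4)) + 5*(-17)) + 302 = (((2 + (12 - 4))² + 19*(12 - 4)) - 85) + 302 = (((2 + 8)² + 19*8) - 85) + 302 = ((10² + 152) - 85) + 302 = ((100 + 152) - 85) + 302 = (252 - 85) + 302 = 167 + 302 = 469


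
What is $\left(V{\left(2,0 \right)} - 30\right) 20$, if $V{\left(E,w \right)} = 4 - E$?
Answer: $-560$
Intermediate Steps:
$\left(V{\left(2,0 \right)} - 30\right) 20 = \left(\left(4 - 2\right) - 30\right) 20 = \left(2 - 30\right) 20 = \left(-28\right) 20 = -560$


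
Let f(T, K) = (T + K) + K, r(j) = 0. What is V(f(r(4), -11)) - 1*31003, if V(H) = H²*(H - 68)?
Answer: -74563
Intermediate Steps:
f(T, K) = T + 2*K (f(T, K) = (K + T) + K = T + 2*K)
V(H) = H²*(-68 + H)
V(f(r(4), -11)) - 1*31003 = (0 + 2*(-11))²*(-68 + (0 + 2*(-11))) - 1*31003 = (0 - 22)²*(-68 + (0 - 22)) - 31003 = (-22)²*(-68 - 22) - 31003 = 484*(-90) - 31003 = -43560 - 31003 = -74563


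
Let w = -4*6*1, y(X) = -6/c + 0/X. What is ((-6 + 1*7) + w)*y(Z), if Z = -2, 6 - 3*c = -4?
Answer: 207/5 ≈ 41.400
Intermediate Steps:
c = 10/3 (c = 2 - ⅓*(-4) = 2 + 4/3 = 10/3 ≈ 3.3333)
y(X) = -9/5 (y(X) = -6/10/3 + 0/X = -6*3/10 + 0 = -9/5 + 0 = -9/5)
w = -24 (w = -24*1 = -24)
((-6 + 1*7) + w)*y(Z) = ((-6 + 1*7) - 24)*(-9/5) = ((-6 + 7) - 24)*(-9/5) = (1 - 24)*(-9/5) = -23*(-9/5) = 207/5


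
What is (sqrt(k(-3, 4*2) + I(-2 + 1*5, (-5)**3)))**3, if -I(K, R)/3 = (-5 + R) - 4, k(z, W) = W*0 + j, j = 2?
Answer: 808*sqrt(101) ≈ 8120.3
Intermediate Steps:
k(z, W) = 2 (k(z, W) = W*0 + 2 = 0 + 2 = 2)
I(K, R) = 27 - 3*R (I(K, R) = -3*((-5 + R) - 4) = -3*(-9 + R) = 27 - 3*R)
(sqrt(k(-3, 4*2) + I(-2 + 1*5, (-5)**3)))**3 = (sqrt(2 + (27 - 3*(-5)**3)))**3 = (sqrt(2 + (27 - 3*(-125))))**3 = (sqrt(2 + (27 + 375)))**3 = (sqrt(2 + 402))**3 = (sqrt(404))**3 = (2*sqrt(101))**3 = 808*sqrt(101)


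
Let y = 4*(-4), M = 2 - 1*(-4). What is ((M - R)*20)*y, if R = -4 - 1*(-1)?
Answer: -2880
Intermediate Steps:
M = 6 (M = 2 + 4 = 6)
R = -3 (R = -4 + 1 = -3)
y = -16
((M - R)*20)*y = ((6 - 1*(-3))*20)*(-16) = ((6 + 3)*20)*(-16) = (9*20)*(-16) = 180*(-16) = -2880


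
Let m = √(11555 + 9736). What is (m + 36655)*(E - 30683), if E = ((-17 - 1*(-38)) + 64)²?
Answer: -859852990 - 23458*√21291 ≈ -8.6328e+8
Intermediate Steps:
m = √21291 ≈ 145.91
E = 7225 (E = ((-17 + 38) + 64)² = (21 + 64)² = 85² = 7225)
(m + 36655)*(E - 30683) = (√21291 + 36655)*(7225 - 30683) = (36655 + √21291)*(-23458) = -859852990 - 23458*√21291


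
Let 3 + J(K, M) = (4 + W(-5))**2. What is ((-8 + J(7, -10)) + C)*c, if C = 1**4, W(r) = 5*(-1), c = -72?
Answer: 648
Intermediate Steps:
W(r) = -5
C = 1
J(K, M) = -2 (J(K, M) = -3 + (4 - 5)**2 = -3 + (-1)**2 = -3 + 1 = -2)
((-8 + J(7, -10)) + C)*c = ((-8 - 2) + 1)*(-72) = (-10 + 1)*(-72) = -9*(-72) = 648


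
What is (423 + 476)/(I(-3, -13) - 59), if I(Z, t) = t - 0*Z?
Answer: -899/72 ≈ -12.486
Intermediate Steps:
I(Z, t) = t (I(Z, t) = t - 1*0 = t + 0 = t)
(423 + 476)/(I(-3, -13) - 59) = (423 + 476)/(-13 - 59) = 899/(-72) = 899*(-1/72) = -899/72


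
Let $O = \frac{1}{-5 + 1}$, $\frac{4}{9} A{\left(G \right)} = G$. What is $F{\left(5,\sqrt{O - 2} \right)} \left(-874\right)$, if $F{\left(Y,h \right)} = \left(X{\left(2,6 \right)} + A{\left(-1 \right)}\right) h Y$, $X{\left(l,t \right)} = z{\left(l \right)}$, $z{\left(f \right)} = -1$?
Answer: $\frac{85215 i}{4} \approx 21304.0 i$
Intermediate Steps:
$X{\left(l,t \right)} = -1$
$A{\left(G \right)} = \frac{9 G}{4}$
$O = - \frac{1}{4}$ ($O = \frac{1}{-4} = - \frac{1}{4} \approx -0.25$)
$F{\left(Y,h \right)} = - \frac{13 Y h}{4}$ ($F{\left(Y,h \right)} = \left(-1 + \frac{9}{4} \left(-1\right)\right) h Y = \left(-1 - \frac{9}{4}\right) h Y = - \frac{13 h}{4} Y = - \frac{13 Y h}{4}$)
$F{\left(5,\sqrt{O - 2} \right)} \left(-874\right) = \left(- \frac{13}{4}\right) 5 \sqrt{- \frac{1}{4} - 2} \left(-874\right) = \left(- \frac{13}{4}\right) 5 \sqrt{- \frac{9}{4}} \left(-874\right) = \left(- \frac{13}{4}\right) 5 \frac{3 i}{2} \left(-874\right) = - \frac{195 i}{8} \left(-874\right) = \frac{85215 i}{4}$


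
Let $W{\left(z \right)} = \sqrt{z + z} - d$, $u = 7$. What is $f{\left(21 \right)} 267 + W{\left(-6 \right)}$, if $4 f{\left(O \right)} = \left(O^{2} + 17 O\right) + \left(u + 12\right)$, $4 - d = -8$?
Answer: $\frac{218091}{4} + 2 i \sqrt{3} \approx 54523.0 + 3.4641 i$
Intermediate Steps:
$d = 12$ ($d = 4 - -8 = 4 + 8 = 12$)
$W{\left(z \right)} = -12 + \sqrt{2} \sqrt{z}$ ($W{\left(z \right)} = \sqrt{z + z} - 12 = \sqrt{2 z} - 12 = \sqrt{2} \sqrt{z} - 12 = -12 + \sqrt{2} \sqrt{z}$)
$f{\left(O \right)} = \frac{19}{4} + \frac{O^{2}}{4} + \frac{17 O}{4}$ ($f{\left(O \right)} = \frac{\left(O^{2} + 17 O\right) + \left(7 + 12\right)}{4} = \frac{\left(O^{2} + 17 O\right) + 19}{4} = \frac{19 + O^{2} + 17 O}{4} = \frac{19}{4} + \frac{O^{2}}{4} + \frac{17 O}{4}$)
$f{\left(21 \right)} 267 + W{\left(-6 \right)} = \left(\frac{19}{4} + \frac{21^{2}}{4} + \frac{17}{4} \cdot 21\right) 267 - \left(12 - \sqrt{2} \sqrt{-6}\right) = \left(\frac{19}{4} + \frac{1}{4} \cdot 441 + \frac{357}{4}\right) 267 - \left(12 - \sqrt{2} i \sqrt{6}\right) = \left(\frac{19}{4} + \frac{441}{4} + \frac{357}{4}\right) 267 - \left(12 - 2 i \sqrt{3}\right) = \frac{817}{4} \cdot 267 - \left(12 - 2 i \sqrt{3}\right) = \frac{218139}{4} - \left(12 - 2 i \sqrt{3}\right) = \frac{218091}{4} + 2 i \sqrt{3}$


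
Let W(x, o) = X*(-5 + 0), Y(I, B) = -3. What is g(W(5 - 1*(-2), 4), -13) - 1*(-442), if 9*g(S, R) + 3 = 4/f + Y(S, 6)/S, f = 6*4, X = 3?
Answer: 119261/270 ≈ 441.71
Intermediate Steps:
f = 24
W(x, o) = -15 (W(x, o) = 3*(-5 + 0) = 3*(-5) = -15)
g(S, R) = -17/54 - 1/(3*S) (g(S, R) = -⅓ + (4/24 - 3/S)/9 = -⅓ + (4*(1/24) - 3/S)/9 = -⅓ + (⅙ - 3/S)/9 = -⅓ + (1/54 - 1/(3*S)) = -17/54 - 1/(3*S))
g(W(5 - 1*(-2), 4), -13) - 1*(-442) = (1/54)*(-18 - 17*(-15))/(-15) - 1*(-442) = (1/54)*(-1/15)*(-18 + 255) + 442 = (1/54)*(-1/15)*237 + 442 = -79/270 + 442 = 119261/270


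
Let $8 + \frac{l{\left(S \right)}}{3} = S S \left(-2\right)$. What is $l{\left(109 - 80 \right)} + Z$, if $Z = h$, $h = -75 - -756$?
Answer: $-4389$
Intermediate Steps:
$h = 681$ ($h = -75 + 756 = 681$)
$l{\left(S \right)} = -24 - 6 S^{2}$ ($l{\left(S \right)} = -24 + 3 S S \left(-2\right) = -24 + 3 S^{2} \left(-2\right) = -24 + 3 \left(- 2 S^{2}\right) = -24 - 6 S^{2}$)
$Z = 681$
$l{\left(109 - 80 \right)} + Z = \left(-24 - 6 \left(109 - 80\right)^{2}\right) + 681 = \left(-24 - 6 \cdot 29^{2}\right) + 681 = \left(-24 - 5046\right) + 681 = -5070 + 681 = -4389$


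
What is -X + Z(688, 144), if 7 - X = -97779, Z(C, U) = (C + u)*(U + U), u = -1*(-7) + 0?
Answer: 102374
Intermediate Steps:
u = 7 (u = 7 + 0 = 7)
Z(C, U) = 2*U*(7 + C) (Z(C, U) = (C + 7)*(U + U) = (7 + C)*(2*U) = 2*U*(7 + C))
X = 97786 (X = 7 - 1*(-97779) = 7 + 97779 = 97786)
-X + Z(688, 144) = -1*97786 + 2*144*(7 + 688) = -97786 + 2*144*695 = -97786 + 200160 = 102374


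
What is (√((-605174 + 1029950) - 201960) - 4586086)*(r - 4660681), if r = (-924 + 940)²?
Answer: 21373109846550 - 18641700*√13926 ≈ 2.1371e+13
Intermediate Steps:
r = 256 (r = 16² = 256)
(√((-605174 + 1029950) - 201960) - 4586086)*(r - 4660681) = (√((-605174 + 1029950) - 201960) - 4586086)*(256 - 4660681) = (√(424776 - 201960) - 4586086)*(-4660425) = (√222816 - 4586086)*(-4660425) = (4*√13926 - 4586086)*(-4660425) = (-4586086 + 4*√13926)*(-4660425) = 21373109846550 - 18641700*√13926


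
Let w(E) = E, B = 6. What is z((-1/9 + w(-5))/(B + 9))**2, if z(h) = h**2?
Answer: 4477456/332150625 ≈ 0.013480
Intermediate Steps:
z((-1/9 + w(-5))/(B + 9))**2 = (((-1/9 - 5)/(6 + 9))**2)**2 = (((-1*1/9 - 5)/15)**2)**2 = (((-1/9 - 5)*(1/15))**2)**2 = ((-46/9*1/15)**2)**2 = ((-46/135)**2)**2 = (2116/18225)**2 = 4477456/332150625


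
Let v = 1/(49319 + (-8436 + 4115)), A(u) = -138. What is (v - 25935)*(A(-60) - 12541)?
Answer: 14796686252591/44998 ≈ 3.2883e+8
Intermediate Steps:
v = 1/44998 (v = 1/(49319 - 4321) = 1/44998 ≈ 2.2223e-5)
(v - 25935)*(A(-60) - 12541) = (1/44998 - 25935)*(-138 - 12541) = -1167023129/44998*(-12679) = 14796686252591/44998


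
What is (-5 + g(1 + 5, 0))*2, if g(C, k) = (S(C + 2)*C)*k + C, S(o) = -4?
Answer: 2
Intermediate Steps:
g(C, k) = C - 4*C*k (g(C, k) = (-4*C)*k + C = -4*C*k + C = C - 4*C*k)
(-5 + g(1 + 5, 0))*2 = (-5 + (1 + 5)*(1 - 4*0))*2 = (-5 + 6*(1 + 0))*2 = (-5 + 6*1)*2 = (-5 + 6)*2 = 1*2 = 2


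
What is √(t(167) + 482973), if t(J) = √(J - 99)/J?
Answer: √(13469633997 + 334*√17)/167 ≈ 694.96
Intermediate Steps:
t(J) = √(-99 + J)/J
√(t(167) + 482973) = √(√(-99 + 167)/167 + 482973) = √(√68/167 + 482973) = √((2*√17)/167 + 482973) = √(2*√17/167 + 482973) = √(482973 + 2*√17/167)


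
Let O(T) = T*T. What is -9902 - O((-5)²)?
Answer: -10527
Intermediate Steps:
O(T) = T²
-9902 - O((-5)²) = -9902 - ((-5)²)² = -9902 - 1*25² = -9902 - 1*625 = -9902 - 625 = -10527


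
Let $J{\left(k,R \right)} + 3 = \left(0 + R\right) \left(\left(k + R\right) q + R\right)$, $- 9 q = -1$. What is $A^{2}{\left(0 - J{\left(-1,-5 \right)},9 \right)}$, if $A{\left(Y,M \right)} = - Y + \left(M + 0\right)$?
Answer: $\frac{10609}{9} \approx 1178.8$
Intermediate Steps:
$q = \frac{1}{9}$ ($q = \left(- \frac{1}{9}\right) \left(-1\right) = \frac{1}{9} \approx 0.11111$)
$J{\left(k,R \right)} = -3 + R \left(\frac{k}{9} + \frac{10 R}{9}\right)$ ($J{\left(k,R \right)} = -3 + \left(0 + R\right) \left(\left(k + R\right) \frac{1}{9} + R\right) = -3 + R \left(\left(R + k\right) \frac{1}{9} + R\right) = -3 + R \left(\left(\frac{R}{9} + \frac{k}{9}\right) + R\right) = -3 + R \left(\frac{k}{9} + \frac{10 R}{9}\right)$)
$A{\left(Y,M \right)} = M - Y$ ($A{\left(Y,M \right)} = - Y + M = M - Y$)
$A^{2}{\left(0 - J{\left(-1,-5 \right)},9 \right)} = \left(9 - \left(0 - \left(-3 + \frac{10 \left(-5\right)^{2}}{9} + \frac{1}{9} \left(-5\right) \left(-1\right)\right)\right)\right)^{2} = \left(9 - \left(0 - \left(-3 + \frac{10}{9} \cdot 25 + \frac{5}{9}\right)\right)\right)^{2} = \left(9 - \left(0 - \left(-3 + \frac{250}{9} + \frac{5}{9}\right)\right)\right)^{2} = \left(9 - \left(0 - \frac{76}{3}\right)\right)^{2} = \left(9 - - \frac{76}{3}\right)^{2} = \left(9 + \frac{76}{3}\right)^{2} = \left(\frac{103}{3}\right)^{2} = \frac{10609}{9}$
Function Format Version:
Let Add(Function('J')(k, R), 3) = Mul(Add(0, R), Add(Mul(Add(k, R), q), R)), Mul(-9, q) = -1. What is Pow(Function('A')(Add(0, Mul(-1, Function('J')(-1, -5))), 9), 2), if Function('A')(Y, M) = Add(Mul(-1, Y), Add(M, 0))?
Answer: Rational(10609, 9) ≈ 1178.8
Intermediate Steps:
q = Rational(1, 9) (q = Mul(Rational(-1, 9), -1) = Rational(1, 9) ≈ 0.11111)
Function('J')(k, R) = Add(-3, Mul(R, Add(Mul(Rational(1, 9), k), Mul(Rational(10, 9), R)))) (Function('J')(k, R) = Add(-3, Mul(Add(0, R), Add(Mul(Add(k, R), Rational(1, 9)), R))) = Add(-3, Mul(R, Add(Mul(Add(R, k), Rational(1, 9)), R))) = Add(-3, Mul(R, Add(Add(Mul(Rational(1, 9), R), Mul(Rational(1, 9), k)), R))) = Add(-3, Mul(R, Add(Mul(Rational(1, 9), k), Mul(Rational(10, 9), R)))))
Function('A')(Y, M) = Add(M, Mul(-1, Y)) (Function('A')(Y, M) = Add(Mul(-1, Y), M) = Add(M, Mul(-1, Y)))
Pow(Function('A')(Add(0, Mul(-1, Function('J')(-1, -5))), 9), 2) = Pow(Add(9, Mul(-1, Add(0, Mul(-1, Add(-3, Mul(Rational(10, 9), Pow(-5, 2)), Mul(Rational(1, 9), -5, -1)))))), 2) = Pow(Add(9, Mul(-1, Add(0, Mul(-1, Add(-3, Mul(Rational(10, 9), 25), Rational(5, 9)))))), 2) = Pow(Add(9, Mul(-1, Add(0, Mul(-1, Add(-3, Rational(250, 9), Rational(5, 9)))))), 2) = Pow(Add(9, Mul(-1, Add(0, Mul(-1, Rational(76, 3))))), 2) = Pow(Add(9, Mul(-1, Add(0, Rational(-76, 3)))), 2) = Pow(Add(9, Mul(-1, Rational(-76, 3))), 2) = Pow(Add(9, Rational(76, 3)), 2) = Pow(Rational(103, 3), 2) = Rational(10609, 9)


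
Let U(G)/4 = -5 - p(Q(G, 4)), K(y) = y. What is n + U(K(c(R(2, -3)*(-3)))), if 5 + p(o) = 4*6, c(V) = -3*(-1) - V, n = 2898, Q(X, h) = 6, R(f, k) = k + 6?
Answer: 2802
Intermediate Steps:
R(f, k) = 6 + k
c(V) = 3 - V
p(o) = 19 (p(o) = -5 + 4*6 = -5 + 24 = 19)
U(G) = -96 (U(G) = 4*(-5 - 1*19) = 4*(-5 - 19) = 4*(-24) = -96)
n + U(K(c(R(2, -3)*(-3)))) = 2898 - 96 = 2802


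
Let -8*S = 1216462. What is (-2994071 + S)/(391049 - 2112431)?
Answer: 12584515/6885528 ≈ 1.8277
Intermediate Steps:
S = -608231/4 (S = -⅛*1216462 = -608231/4 ≈ -1.5206e+5)
(-2994071 + S)/(391049 - 2112431) = (-2994071 - 608231/4)/(391049 - 2112431) = -12584515/4/(-1721382) = -12584515/4*(-1/1721382) = 12584515/6885528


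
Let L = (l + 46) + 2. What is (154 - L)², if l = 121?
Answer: 225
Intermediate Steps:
L = 169 (L = (121 + 46) + 2 = 167 + 2 = 169)
(154 - L)² = (154 - 1*169)² = (154 - 169)² = (-15)² = 225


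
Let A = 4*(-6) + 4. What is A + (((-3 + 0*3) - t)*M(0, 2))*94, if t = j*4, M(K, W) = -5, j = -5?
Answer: -8010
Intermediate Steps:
t = -20 (t = -5*4 = -20)
A = -20 (A = -24 + 4 = -20)
A + (((-3 + 0*3) - t)*M(0, 2))*94 = -20 + (((-3 + 0*3) - 1*(-20))*(-5))*94 = -20 + (((-3 + 0) + 20)*(-5))*94 = -20 + ((-3 + 20)*(-5))*94 = -20 + (17*(-5))*94 = -20 - 85*94 = -20 - 7990 = -8010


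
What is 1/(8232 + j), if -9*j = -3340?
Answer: 9/77428 ≈ 0.00011624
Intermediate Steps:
j = 3340/9 (j = -1/9*(-3340) = 3340/9 ≈ 371.11)
1/(8232 + j) = 1/(8232 + 3340/9) = 1/(77428/9) = 9/77428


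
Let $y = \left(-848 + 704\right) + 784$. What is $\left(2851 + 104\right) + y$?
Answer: $3595$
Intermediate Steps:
$y = 640$ ($y = -144 + 784 = 640$)
$\left(2851 + 104\right) + y = \left(2851 + 104\right) + 640 = 2955 + 640 = 3595$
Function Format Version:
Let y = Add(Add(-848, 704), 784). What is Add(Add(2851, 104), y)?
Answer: 3595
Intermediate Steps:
y = 640 (y = Add(-144, 784) = 640)
Add(Add(2851, 104), y) = Add(Add(2851, 104), 640) = Add(2955, 640) = 3595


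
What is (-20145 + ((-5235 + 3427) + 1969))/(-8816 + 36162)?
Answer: -9992/13673 ≈ -0.73078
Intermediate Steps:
(-20145 + ((-5235 + 3427) + 1969))/(-8816 + 36162) = (-20145 + (-1808 + 1969))/27346 = (-20145 + 161)*(1/27346) = -19984*1/27346 = -9992/13673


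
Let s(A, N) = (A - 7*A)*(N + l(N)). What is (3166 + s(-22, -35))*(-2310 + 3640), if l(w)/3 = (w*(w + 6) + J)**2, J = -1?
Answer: 541528335460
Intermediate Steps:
l(w) = 3*(-1 + w*(6 + w))**2 (l(w) = 3*(w*(w + 6) - 1)**2 = 3*(w*(6 + w) - 1)**2 = 3*(-1 + w*(6 + w))**2)
s(A, N) = -6*A*(N + 3*(-1 + N**2 + 6*N)**2) (s(A, N) = (A - 7*A)*(N + 3*(-1 + N**2 + 6*N)**2) = (-6*A)*(N + 3*(-1 + N**2 + 6*N)**2) = -6*A*(N + 3*(-1 + N**2 + 6*N)**2))
(3166 + s(-22, -35))*(-2310 + 3640) = (3166 - 6*(-22)*(-35 + 3*(-1 + (-35)**2 + 6*(-35))**2))*(-2310 + 3640) = (3166 - 6*(-22)*(-35 + 3*(-1 + 1225 - 210)**2))*1330 = (3166 - 6*(-22)*(-35 + 3*1014**2))*1330 = (3166 - 6*(-22)*(-35 + 3*1028196))*1330 = (3166 - 6*(-22)*(-35 + 3084588))*1330 = (3166 - 6*(-22)*3084553)*1330 = (3166 + 407160996)*1330 = 407164162*1330 = 541528335460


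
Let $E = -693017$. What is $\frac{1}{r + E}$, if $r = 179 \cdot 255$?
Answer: $- \frac{1}{647372} \approx -1.5447 \cdot 10^{-6}$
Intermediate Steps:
$r = 45645$
$\frac{1}{r + E} = \frac{1}{45645 - 693017} = \frac{1}{-647372} = - \frac{1}{647372}$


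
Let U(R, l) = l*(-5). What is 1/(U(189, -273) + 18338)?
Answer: 1/19703 ≈ 5.0754e-5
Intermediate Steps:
U(R, l) = -5*l
1/(U(189, -273) + 18338) = 1/(-5*(-273) + 18338) = 1/(1365 + 18338) = 1/19703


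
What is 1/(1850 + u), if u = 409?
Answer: 1/2259 ≈ 0.00044267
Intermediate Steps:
1/(1850 + u) = 1/(1850 + 409) = 1/2259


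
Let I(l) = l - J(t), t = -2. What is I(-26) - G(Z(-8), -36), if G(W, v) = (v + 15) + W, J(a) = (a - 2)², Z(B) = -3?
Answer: -18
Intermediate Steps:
J(a) = (-2 + a)²
G(W, v) = 15 + W + v (G(W, v) = (15 + v) + W = 15 + W + v)
I(l) = -16 + l (I(l) = l - (-2 - 2)² = l - 1*(-4)² = l - 1*16 = l - 16 = -16 + l)
I(-26) - G(Z(-8), -36) = (-16 - 26) - (15 - 3 - 36) = -42 - 1*(-24) = -42 + 24 = -18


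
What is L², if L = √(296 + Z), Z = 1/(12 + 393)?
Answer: 119881/405 ≈ 296.00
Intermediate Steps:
Z = 1/405 ≈ 0.0024691
L = √599405/45 (L = √(296 + 1/405) = √(119881/405) = √599405/45 ≈ 17.205)
L² = (√599405/45)² = 119881/405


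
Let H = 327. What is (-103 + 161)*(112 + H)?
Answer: 25462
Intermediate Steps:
(-103 + 161)*(112 + H) = (-103 + 161)*(112 + 327) = 58*439 = 25462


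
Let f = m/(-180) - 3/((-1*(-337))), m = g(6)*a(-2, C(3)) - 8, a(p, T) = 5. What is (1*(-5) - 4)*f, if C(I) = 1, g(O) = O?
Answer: 3977/3370 ≈ 1.1801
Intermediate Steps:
m = 22 (m = 6*5 - 8 = 30 - 8 = 22)
f = -3977/30330 (f = 22/(-180) - 3/((-1*(-337))) = 22*(-1/180) - 3/337 = -11/90 - 3*1/337 = -11/90 - 3/337 = -3977/30330 ≈ -0.13112)
(1*(-5) - 4)*f = (1*(-5) - 4)*(-3977/30330) = (-5 - 4)*(-3977/30330) = -9*(-3977/30330) = 3977/3370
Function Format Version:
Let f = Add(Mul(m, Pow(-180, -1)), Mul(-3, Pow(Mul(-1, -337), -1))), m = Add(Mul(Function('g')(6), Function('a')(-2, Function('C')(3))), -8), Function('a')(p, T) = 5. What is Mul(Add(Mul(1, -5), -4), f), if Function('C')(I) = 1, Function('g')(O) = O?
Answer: Rational(3977, 3370) ≈ 1.1801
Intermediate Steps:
m = 22 (m = Add(Mul(6, 5), -8) = Add(30, -8) = 22)
f = Rational(-3977, 30330) (f = Add(Mul(22, Pow(-180, -1)), Mul(-3, Pow(Mul(-1, -337), -1))) = Add(Mul(22, Rational(-1, 180)), Mul(-3, Pow(337, -1))) = Add(Rational(-11, 90), Mul(-3, Rational(1, 337))) = Add(Rational(-11, 90), Rational(-3, 337)) = Rational(-3977, 30330) ≈ -0.13112)
Mul(Add(Mul(1, -5), -4), f) = Mul(Add(Mul(1, -5), -4), Rational(-3977, 30330)) = Mul(Add(-5, -4), Rational(-3977, 30330)) = Mul(-9, Rational(-3977, 30330)) = Rational(3977, 3370)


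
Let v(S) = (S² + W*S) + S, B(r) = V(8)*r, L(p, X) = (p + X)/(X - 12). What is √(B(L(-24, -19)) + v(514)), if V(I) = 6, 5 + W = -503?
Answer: 2*√866419/31 ≈ 60.053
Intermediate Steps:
W = -508 (W = -5 - 503 = -508)
L(p, X) = (X + p)/(-12 + X)
B(r) = 6*r
v(S) = S² - 507*S (v(S) = (S² - 508*S) + S = S² - 507*S)
√(B(L(-24, -19)) + v(514)) = √(6*((-19 - 24)/(-12 - 19)) + 514*(-507 + 514)) = √(6*(-43/(-31)) + 514*7) = √(6*(-1/31*(-43)) + 3598) = √(6*(43/31) + 3598) = √(258/31 + 3598) = √(111796/31) = 2*√866419/31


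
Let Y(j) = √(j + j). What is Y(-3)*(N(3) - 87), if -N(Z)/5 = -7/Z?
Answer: -226*I*√6/3 ≈ -184.53*I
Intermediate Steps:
N(Z) = 35/Z (N(Z) = -(-35)/Z = 35/Z)
Y(j) = √2*√j (Y(j) = √(2*j) = √2*√j)
Y(-3)*(N(3) - 87) = (√2*√(-3))*(35/3 - 87) = (√2*(I*√3))*(35*(⅓) - 87) = (I*√6)*(35/3 - 87) = (I*√6)*(-226/3) = -226*I*√6/3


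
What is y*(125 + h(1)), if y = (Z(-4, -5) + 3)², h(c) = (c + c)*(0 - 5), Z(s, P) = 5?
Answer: 7360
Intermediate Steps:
h(c) = -10*c (h(c) = (2*c)*(-5) = -10*c)
y = 64 (y = (5 + 3)² = 8² = 64)
y*(125 + h(1)) = 64*(125 - 10*1) = 64*(125 - 10) = 64*115 = 7360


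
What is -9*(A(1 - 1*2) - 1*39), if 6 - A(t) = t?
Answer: 288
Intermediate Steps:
A(t) = 6 - t
-9*(A(1 - 1*2) - 1*39) = -9*((6 - (1 - 1*2)) - 1*39) = -9*((6 - (1 - 2)) - 39) = -9*((6 - 1*(-1)) - 39) = -9*((6 + 1) - 39) = -9*(7 - 39) = -9*(-32) = 288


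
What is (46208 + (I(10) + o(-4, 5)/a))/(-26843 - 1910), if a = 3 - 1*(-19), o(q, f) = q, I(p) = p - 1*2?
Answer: -508374/316283 ≈ -1.6073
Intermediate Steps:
I(p) = -2 + p (I(p) = p - 2 = -2 + p)
a = 22 (a = 3 + 19 = 22)
(46208 + (I(10) + o(-4, 5)/a))/(-26843 - 1910) = (46208 + ((-2 + 10) - 4/22))/(-26843 - 1910) = (46208 + (8 + (1/22)*(-4)))/(-28753) = (46208 + (8 - 2/11))*(-1/28753) = (46208 + 86/11)*(-1/28753) = (508374/11)*(-1/28753) = -508374/316283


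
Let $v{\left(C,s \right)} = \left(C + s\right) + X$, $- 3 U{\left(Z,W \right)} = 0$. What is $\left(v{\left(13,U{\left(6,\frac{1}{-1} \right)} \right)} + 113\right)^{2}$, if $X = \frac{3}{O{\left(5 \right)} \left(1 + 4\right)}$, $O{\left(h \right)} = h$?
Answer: $\frac{9941409}{625} \approx 15906.0$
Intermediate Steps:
$U{\left(Z,W \right)} = 0$ ($U{\left(Z,W \right)} = \left(- \frac{1}{3}\right) 0 = 0$)
$X = \frac{3}{25}$ ($X = \frac{3}{5 \left(1 + 4\right)} = \frac{3}{5 \cdot 5} = \frac{3}{25} \approx 0.12$)
$v{\left(C,s \right)} = \frac{3}{25} + C + s$ ($v{\left(C,s \right)} = \left(C + s\right) + \frac{3}{25} = \frac{3}{25} + C + s$)
$\left(v{\left(13,U{\left(6,\frac{1}{-1} \right)} \right)} + 113\right)^{2} = \left(\left(\frac{3}{25} + 13 + 0\right) + 113\right)^{2} = \left(\frac{328}{25} + 113\right)^{2} = \left(\frac{3153}{25}\right)^{2} = \frac{9941409}{625}$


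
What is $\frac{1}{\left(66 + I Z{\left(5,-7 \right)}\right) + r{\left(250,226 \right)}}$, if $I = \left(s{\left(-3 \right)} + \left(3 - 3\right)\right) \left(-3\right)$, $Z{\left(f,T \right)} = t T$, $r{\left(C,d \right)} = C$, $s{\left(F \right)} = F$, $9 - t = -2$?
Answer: $- \frac{1}{377} \approx -0.0026525$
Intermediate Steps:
$t = 11$ ($t = 9 - -2 = 9 + 2 = 11$)
$Z{\left(f,T \right)} = 11 T$
$I = 9$ ($I = \left(-3 + \left(3 - 3\right)\right) \left(-3\right) = \left(-3 + 0\right) \left(-3\right) = \left(-3\right) \left(-3\right) = 9$)
$\frac{1}{\left(66 + I Z{\left(5,-7 \right)}\right) + r{\left(250,226 \right)}} = \frac{1}{\left(66 + 9 \cdot 11 \left(-7\right)\right) + 250} = \frac{1}{\left(66 + 9 \left(-77\right)\right) + 250} = \frac{1}{\left(66 - 693\right) + 250} = \frac{1}{-627 + 250} = \frac{1}{-377} = - \frac{1}{377}$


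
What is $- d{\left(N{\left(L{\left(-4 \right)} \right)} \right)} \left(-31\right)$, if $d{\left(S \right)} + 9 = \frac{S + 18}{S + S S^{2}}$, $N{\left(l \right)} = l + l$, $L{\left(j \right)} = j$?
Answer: $- \frac{14539}{52} \approx -279.6$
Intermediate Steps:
$N{\left(l \right)} = 2 l$
$d{\left(S \right)} = -9 + \frac{18 + S}{S + S^{3}}$ ($d{\left(S \right)} = -9 + \frac{S + 18}{S + S S^{2}} = -9 + \frac{18 + S}{S + S^{3}}$)
$- d{\left(N{\left(L{\left(-4 \right)} \right)} \right)} \left(-31\right) = - \frac{18 - 9 \left(2 \left(-4\right)\right)^{3} - 8 \cdot 2 \left(-4\right)}{2 \left(-4\right) + \left(2 \left(-4\right)\right)^{3}} \left(-31\right) = - \frac{18 - 9 \left(-8\right)^{3} - -64}{-8 + \left(-8\right)^{3}} \left(-31\right) = - \frac{18 - -4608 + 64}{-8 - 512} \left(-31\right) = - \frac{18 + 4608 + 64}{-520} \left(-31\right) = - \left(- \frac{1}{520}\right) 4690 \left(-31\right) = - \frac{\left(-469\right) \left(-31\right)}{52} = \left(-1\right) \frac{14539}{52} = - \frac{14539}{52}$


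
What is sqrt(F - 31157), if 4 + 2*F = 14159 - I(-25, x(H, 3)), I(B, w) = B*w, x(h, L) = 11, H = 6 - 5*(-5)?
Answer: I*sqrt(23942) ≈ 154.73*I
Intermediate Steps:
H = 31 (H = 6 + 25 = 31)
F = 7215 (F = -2 + (14159 - (-25)*11)/2 = -2 + (14159 - 1*(-275))/2 = -2 + (14159 + 275)/2 = -2 + (1/2)*14434 = -2 + 7217 = 7215)
sqrt(F - 31157) = sqrt(7215 - 31157) = sqrt(-23942) = I*sqrt(23942)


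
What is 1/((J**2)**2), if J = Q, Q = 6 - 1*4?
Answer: 1/16 ≈ 0.062500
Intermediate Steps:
Q = 2 (Q = 6 - 4 = 2)
J = 2
1/((J**2)**2) = 1/((2**2)**2) = 1/(4**2) = 1/16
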